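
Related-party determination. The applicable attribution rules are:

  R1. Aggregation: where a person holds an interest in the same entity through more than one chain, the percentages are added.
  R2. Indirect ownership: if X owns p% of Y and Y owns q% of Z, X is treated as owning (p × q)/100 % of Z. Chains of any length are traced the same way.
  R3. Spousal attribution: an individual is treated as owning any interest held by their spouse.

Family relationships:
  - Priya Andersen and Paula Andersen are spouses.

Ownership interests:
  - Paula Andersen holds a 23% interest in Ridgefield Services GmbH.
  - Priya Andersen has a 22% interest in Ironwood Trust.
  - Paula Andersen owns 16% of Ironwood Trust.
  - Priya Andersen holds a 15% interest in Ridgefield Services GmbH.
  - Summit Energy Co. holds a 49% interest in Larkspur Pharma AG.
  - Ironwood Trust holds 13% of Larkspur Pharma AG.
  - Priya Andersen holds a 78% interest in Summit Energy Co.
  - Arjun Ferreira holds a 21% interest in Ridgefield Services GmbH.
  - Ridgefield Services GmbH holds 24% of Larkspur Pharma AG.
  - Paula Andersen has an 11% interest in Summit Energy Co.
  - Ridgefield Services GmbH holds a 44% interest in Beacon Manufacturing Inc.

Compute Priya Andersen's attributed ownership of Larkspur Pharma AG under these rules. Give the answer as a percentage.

By spousal attribution (R3), Priya Andersen is treated as also owning Paula Andersen's interest in Summit Energy Co, giving 78% + 11% = 89%.
By spousal attribution (R3), Priya Andersen is treated as also owning Paula Andersen's interest in Ridgefield Services GmbH, giving 15% + 23% = 38%.
By spousal attribution (R3), Priya Andersen is treated as also owning Paula Andersen's interest in Ironwood Trust, giving 22% + 16% = 38%.
Chain via Summit Energy Co. (R2): 89% × 49% = 43.61% of Larkspur Pharma AG.
Chain via Ridgefield Services GmbH (R2): 38% × 24% = 9.12% of Larkspur Pharma AG.
Chain via Ironwood Trust (R2): 38% × 13% = 4.94% of Larkspur Pharma AG.
Aggregating (R1): 43.61% + 9.12% + 4.94% = 57.67%.

57.67%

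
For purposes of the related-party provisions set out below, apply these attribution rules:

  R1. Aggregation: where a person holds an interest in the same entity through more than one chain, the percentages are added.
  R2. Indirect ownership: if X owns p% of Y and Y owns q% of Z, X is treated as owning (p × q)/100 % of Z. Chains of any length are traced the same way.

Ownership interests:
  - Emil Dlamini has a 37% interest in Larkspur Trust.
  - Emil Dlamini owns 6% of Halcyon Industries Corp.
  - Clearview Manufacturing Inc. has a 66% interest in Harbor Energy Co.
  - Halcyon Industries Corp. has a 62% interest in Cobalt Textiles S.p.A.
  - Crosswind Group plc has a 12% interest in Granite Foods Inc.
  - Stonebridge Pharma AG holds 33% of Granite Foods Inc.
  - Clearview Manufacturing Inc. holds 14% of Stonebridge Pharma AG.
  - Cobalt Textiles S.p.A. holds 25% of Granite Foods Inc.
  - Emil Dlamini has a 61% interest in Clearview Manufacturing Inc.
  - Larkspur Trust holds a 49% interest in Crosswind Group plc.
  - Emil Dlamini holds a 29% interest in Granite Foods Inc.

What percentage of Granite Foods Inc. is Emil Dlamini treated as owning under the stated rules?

Chain via Larkspur Trust → Crosswind Group plc (R2): 37% × 49% × 12% = 2.1756% of Granite Foods Inc.
Chain via Halcyon Industries Corp. → Cobalt Textiles S.p.A. (R2): 6% × 62% × 25% = 0.93% of Granite Foods Inc.
Chain via Clearview Manufacturing Inc. → Stonebridge Pharma AG (R2): 61% × 14% × 33% = 2.8182% of Granite Foods Inc.
Direct interest in Granite Foods Inc: 29%.
Aggregating (R1): 2.1756% + 0.93% + 2.8182% + 29% = 34.9238%.

34.9238%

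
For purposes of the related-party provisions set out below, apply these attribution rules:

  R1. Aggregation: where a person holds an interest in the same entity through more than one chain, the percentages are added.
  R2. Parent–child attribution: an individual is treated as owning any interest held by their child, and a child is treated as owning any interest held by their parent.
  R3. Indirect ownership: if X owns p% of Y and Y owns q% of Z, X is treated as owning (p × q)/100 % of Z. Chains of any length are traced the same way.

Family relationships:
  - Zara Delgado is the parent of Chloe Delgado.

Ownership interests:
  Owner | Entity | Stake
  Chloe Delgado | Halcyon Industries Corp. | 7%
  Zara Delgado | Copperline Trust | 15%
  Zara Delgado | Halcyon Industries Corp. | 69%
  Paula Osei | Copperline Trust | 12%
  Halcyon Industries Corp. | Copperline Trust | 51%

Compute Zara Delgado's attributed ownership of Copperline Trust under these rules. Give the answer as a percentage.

53.76%

By parent–child attribution (R2), Zara Delgado is treated as also owning Chloe Delgado's interest in Halcyon Industries Corp, giving 69% + 7% = 76%.
Chain via Halcyon Industries Corp. (R3): 76% × 51% = 38.76% of Copperline Trust.
Direct interest in Copperline Trust: 15%.
Aggregating (R1): 38.76% + 15% = 53.76%.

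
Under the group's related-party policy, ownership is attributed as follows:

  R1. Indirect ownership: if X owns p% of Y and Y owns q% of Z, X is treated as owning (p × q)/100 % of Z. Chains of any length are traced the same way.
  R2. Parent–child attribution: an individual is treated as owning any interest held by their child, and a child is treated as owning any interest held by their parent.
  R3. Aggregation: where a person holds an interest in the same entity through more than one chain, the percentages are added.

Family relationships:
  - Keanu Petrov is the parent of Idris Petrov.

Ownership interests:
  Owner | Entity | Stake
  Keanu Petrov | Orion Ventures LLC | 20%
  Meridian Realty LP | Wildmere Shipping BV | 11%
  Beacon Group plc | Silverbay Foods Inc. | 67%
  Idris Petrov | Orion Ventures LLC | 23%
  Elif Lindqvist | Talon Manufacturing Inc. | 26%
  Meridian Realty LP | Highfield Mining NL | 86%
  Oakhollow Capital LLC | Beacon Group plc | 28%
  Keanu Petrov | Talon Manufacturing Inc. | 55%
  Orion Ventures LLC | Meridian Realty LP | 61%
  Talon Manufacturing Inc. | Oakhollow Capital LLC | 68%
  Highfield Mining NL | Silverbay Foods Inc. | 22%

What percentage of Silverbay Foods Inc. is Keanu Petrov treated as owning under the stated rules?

By parent–child attribution (R2), Keanu Petrov is treated as also owning Idris Petrov's interest in Orion Ventures LLC, giving 20% + 23% = 43%.
Chain via Talon Manufacturing Inc. → Oakhollow Capital LLC → Beacon Group plc (R1): 55% × 68% × 28% × 67% = 7.01624% of Silverbay Foods Inc.
Chain via Orion Ventures LLC → Meridian Realty LP → Highfield Mining NL (R1): 43% × 61% × 86% × 22% = 4.962716% of Silverbay Foods Inc.
Aggregating (R3): 7.01624% + 4.962716% = 11.978956%.

11.978956%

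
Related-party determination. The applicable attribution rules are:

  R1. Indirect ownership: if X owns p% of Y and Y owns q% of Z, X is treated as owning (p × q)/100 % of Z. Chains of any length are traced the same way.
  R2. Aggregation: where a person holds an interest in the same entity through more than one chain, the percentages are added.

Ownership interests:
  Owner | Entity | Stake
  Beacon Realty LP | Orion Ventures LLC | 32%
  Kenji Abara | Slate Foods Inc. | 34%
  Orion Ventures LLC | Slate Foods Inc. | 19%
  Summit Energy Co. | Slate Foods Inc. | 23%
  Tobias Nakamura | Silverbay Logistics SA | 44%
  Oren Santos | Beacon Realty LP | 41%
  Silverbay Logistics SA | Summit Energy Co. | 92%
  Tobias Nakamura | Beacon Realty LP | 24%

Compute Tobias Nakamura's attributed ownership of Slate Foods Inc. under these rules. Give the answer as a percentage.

10.7696%

Chain via Beacon Realty LP → Orion Ventures LLC (R1): 24% × 32% × 19% = 1.4592% of Slate Foods Inc.
Chain via Silverbay Logistics SA → Summit Energy Co. (R1): 44% × 92% × 23% = 9.3104% of Slate Foods Inc.
Aggregating (R2): 1.4592% + 9.3104% = 10.7696%.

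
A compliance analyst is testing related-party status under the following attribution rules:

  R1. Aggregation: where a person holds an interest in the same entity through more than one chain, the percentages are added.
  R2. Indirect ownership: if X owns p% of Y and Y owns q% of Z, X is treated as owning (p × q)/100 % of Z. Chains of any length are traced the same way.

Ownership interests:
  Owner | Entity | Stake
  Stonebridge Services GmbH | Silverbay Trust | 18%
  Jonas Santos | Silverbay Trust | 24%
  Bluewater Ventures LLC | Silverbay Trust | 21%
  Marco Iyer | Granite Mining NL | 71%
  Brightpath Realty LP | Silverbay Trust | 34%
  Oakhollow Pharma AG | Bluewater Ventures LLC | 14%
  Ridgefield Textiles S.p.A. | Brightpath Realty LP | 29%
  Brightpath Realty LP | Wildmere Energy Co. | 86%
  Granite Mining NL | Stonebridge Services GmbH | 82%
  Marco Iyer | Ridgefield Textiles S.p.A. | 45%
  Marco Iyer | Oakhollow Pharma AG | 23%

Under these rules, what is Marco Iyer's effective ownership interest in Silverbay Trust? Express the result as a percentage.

Chain via Granite Mining NL → Stonebridge Services GmbH (R2): 71% × 82% × 18% = 10.4796% of Silverbay Trust.
Chain via Ridgefield Textiles S.p.A. → Brightpath Realty LP (R2): 45% × 29% × 34% = 4.437% of Silverbay Trust.
Chain via Oakhollow Pharma AG → Bluewater Ventures LLC (R2): 23% × 14% × 21% = 0.6762% of Silverbay Trust.
Aggregating (R1): 10.4796% + 4.437% + 0.6762% = 15.5928%.

15.5928%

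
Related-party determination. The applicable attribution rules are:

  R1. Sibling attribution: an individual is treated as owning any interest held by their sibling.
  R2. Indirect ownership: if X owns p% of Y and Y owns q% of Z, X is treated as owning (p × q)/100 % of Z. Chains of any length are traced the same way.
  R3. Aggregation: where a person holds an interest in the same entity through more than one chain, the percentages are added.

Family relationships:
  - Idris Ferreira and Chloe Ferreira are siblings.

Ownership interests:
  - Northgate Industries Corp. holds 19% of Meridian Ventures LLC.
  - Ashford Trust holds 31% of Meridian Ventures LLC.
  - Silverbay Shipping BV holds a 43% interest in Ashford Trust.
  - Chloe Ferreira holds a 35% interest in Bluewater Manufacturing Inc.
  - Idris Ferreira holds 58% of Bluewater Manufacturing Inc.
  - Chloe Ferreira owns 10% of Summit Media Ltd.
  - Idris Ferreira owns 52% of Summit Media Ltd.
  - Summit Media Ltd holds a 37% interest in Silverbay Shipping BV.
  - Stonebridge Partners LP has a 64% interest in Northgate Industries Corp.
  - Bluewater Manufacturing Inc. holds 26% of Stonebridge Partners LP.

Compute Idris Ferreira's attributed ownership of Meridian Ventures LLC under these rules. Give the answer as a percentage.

By sibling attribution (R1), Idris Ferreira is treated as also owning Chloe Ferreira's interest in Bluewater Manufacturing Inc, giving 58% + 35% = 93%.
By sibling attribution (R1), Idris Ferreira is treated as also owning Chloe Ferreira's interest in Summit Media Ltd, giving 52% + 10% = 62%.
Chain via Bluewater Manufacturing Inc. → Stonebridge Partners LP → Northgate Industries Corp. (R2): 93% × 26% × 64% × 19% = 2.940288% of Meridian Ventures LLC.
Chain via Summit Media Ltd → Silverbay Shipping BV → Ashford Trust (R2): 62% × 37% × 43% × 31% = 3.057902% of Meridian Ventures LLC.
Aggregating (R3): 2.940288% + 3.057902% = 5.99819%.

5.99819%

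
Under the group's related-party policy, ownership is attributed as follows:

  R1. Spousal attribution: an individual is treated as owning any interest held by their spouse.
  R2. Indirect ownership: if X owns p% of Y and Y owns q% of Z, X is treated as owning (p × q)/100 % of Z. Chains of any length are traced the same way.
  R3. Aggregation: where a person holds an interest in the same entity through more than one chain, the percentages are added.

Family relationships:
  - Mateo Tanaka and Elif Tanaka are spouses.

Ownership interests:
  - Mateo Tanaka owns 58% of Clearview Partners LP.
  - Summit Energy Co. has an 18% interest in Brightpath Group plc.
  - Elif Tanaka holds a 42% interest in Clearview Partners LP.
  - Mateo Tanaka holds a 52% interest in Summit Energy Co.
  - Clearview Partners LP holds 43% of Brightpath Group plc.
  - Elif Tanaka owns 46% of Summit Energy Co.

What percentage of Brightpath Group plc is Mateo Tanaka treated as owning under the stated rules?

60.64%

By spousal attribution (R1), Mateo Tanaka is treated as also owning Elif Tanaka's interest in Clearview Partners LP, giving 58% + 42% = 100%.
By spousal attribution (R1), Mateo Tanaka is treated as also owning Elif Tanaka's interest in Summit Energy Co, giving 52% + 46% = 98%.
Chain via Clearview Partners LP (R2): 100% × 43% = 43% of Brightpath Group plc.
Chain via Summit Energy Co. (R2): 98% × 18% = 17.64% of Brightpath Group plc.
Aggregating (R3): 43% + 17.64% = 60.64%.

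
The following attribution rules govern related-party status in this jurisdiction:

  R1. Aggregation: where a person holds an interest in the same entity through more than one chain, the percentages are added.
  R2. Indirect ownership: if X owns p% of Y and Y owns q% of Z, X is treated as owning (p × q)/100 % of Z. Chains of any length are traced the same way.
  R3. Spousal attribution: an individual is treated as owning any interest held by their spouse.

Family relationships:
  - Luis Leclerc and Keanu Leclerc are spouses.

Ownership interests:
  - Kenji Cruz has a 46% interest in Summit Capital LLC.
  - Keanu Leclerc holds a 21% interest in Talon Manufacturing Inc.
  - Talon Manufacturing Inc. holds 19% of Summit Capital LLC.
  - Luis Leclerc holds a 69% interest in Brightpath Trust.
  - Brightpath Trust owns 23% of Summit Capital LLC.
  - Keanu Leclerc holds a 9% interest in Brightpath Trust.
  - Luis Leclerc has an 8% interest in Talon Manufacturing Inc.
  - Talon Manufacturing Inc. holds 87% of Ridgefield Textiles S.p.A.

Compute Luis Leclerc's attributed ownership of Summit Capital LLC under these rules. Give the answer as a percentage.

By spousal attribution (R3), Luis Leclerc is treated as also owning Keanu Leclerc's interest in Brightpath Trust, giving 69% + 9% = 78%.
By spousal attribution (R3), Luis Leclerc is treated as also owning Keanu Leclerc's interest in Talon Manufacturing Inc, giving 8% + 21% = 29%.
Chain via Brightpath Trust (R2): 78% × 23% = 17.94% of Summit Capital LLC.
Chain via Talon Manufacturing Inc. (R2): 29% × 19% = 5.51% of Summit Capital LLC.
Aggregating (R1): 17.94% + 5.51% = 23.45%.

23.45%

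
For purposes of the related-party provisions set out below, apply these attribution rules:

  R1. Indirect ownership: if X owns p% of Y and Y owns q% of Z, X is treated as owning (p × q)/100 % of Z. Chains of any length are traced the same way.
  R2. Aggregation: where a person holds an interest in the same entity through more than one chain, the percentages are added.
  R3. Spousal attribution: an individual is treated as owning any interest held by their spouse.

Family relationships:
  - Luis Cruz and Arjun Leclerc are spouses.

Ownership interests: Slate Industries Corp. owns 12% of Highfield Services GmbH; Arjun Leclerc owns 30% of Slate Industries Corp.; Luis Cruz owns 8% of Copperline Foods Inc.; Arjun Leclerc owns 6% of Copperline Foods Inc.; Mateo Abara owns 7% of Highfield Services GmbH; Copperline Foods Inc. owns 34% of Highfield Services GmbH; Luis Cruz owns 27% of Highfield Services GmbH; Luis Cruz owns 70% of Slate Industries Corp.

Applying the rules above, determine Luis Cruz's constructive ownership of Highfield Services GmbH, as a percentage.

By spousal attribution (R3), Luis Cruz is treated as also owning Arjun Leclerc's interest in Slate Industries Corp, giving 70% + 30% = 100%.
By spousal attribution (R3), Luis Cruz is treated as also owning Arjun Leclerc's interest in Copperline Foods Inc, giving 8% + 6% = 14%.
Chain via Slate Industries Corp. (R1): 100% × 12% = 12% of Highfield Services GmbH.
Chain via Copperline Foods Inc. (R1): 14% × 34% = 4.76% of Highfield Services GmbH.
Direct interest in Highfield Services GmbH: 27%.
Aggregating (R2): 12% + 4.76% + 27% = 43.76%.

43.76%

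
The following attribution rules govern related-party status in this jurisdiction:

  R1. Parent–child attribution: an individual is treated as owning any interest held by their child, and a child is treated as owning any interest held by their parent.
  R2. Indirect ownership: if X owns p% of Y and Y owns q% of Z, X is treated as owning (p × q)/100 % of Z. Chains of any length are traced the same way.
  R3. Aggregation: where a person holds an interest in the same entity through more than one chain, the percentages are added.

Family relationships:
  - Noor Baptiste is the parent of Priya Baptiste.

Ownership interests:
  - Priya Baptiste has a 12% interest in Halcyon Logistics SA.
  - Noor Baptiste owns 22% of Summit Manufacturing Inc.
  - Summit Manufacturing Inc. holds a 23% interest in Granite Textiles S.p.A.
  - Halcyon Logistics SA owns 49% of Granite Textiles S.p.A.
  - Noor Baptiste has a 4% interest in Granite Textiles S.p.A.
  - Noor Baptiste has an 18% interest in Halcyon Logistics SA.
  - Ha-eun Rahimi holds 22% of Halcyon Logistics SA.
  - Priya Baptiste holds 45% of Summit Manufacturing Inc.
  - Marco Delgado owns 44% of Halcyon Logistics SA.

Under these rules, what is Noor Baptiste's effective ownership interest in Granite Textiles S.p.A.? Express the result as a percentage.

34.11%

By parent–child attribution (R1), Noor Baptiste is treated as also owning Priya Baptiste's interest in Summit Manufacturing Inc, giving 22% + 45% = 67%.
By parent–child attribution (R1), Noor Baptiste is treated as also owning Priya Baptiste's interest in Halcyon Logistics SA, giving 18% + 12% = 30%.
Chain via Summit Manufacturing Inc. (R2): 67% × 23% = 15.41% of Granite Textiles S.p.A.
Chain via Halcyon Logistics SA (R2): 30% × 49% = 14.7% of Granite Textiles S.p.A.
Direct interest in Granite Textiles S.p.A: 4%.
Aggregating (R3): 15.41% + 14.7% + 4% = 34.11%.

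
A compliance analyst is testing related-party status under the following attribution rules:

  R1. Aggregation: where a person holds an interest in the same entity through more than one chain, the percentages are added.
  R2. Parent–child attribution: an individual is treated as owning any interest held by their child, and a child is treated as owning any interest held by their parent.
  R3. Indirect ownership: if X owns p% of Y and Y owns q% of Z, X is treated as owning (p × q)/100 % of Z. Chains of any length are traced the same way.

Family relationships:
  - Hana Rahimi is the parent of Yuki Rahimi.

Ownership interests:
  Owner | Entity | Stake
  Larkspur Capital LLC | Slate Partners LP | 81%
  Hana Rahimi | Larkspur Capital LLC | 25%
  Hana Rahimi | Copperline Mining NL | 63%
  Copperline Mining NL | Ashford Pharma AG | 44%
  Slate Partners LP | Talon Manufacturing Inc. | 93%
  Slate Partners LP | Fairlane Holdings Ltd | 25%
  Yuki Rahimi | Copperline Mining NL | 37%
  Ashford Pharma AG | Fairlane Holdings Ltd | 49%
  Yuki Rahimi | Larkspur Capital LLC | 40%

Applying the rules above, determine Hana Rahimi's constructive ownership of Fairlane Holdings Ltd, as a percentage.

34.7225%

By parent–child attribution (R2), Hana Rahimi is treated as also owning Yuki Rahimi's interest in Copperline Mining NL, giving 63% + 37% = 100%.
By parent–child attribution (R2), Hana Rahimi is treated as also owning Yuki Rahimi's interest in Larkspur Capital LLC, giving 25% + 40% = 65%.
Chain via Copperline Mining NL → Ashford Pharma AG (R3): 100% × 44% × 49% = 21.56% of Fairlane Holdings Ltd.
Chain via Larkspur Capital LLC → Slate Partners LP (R3): 65% × 81% × 25% = 13.1625% of Fairlane Holdings Ltd.
Aggregating (R1): 21.56% + 13.1625% = 34.7225%.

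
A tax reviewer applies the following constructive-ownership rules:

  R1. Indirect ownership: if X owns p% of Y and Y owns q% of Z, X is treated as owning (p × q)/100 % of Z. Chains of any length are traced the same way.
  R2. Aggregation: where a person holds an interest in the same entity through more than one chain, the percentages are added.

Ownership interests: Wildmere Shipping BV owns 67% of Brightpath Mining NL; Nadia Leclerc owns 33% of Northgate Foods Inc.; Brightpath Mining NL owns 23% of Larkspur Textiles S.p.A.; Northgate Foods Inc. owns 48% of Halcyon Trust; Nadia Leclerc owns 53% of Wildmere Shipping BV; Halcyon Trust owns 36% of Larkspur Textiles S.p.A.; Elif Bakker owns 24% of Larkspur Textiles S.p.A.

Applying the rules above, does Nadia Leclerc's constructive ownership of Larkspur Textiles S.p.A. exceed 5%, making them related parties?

Yes

Chain via Wildmere Shipping BV → Brightpath Mining NL (R1): 53% × 67% × 23% = 8.1673% of Larkspur Textiles S.p.A.
Chain via Northgate Foods Inc. → Halcyon Trust (R1): 33% × 48% × 36% = 5.7024% of Larkspur Textiles S.p.A.
Aggregating (R2): 8.1673% + 5.7024% = 13.8697%.
13.8697% exceeds the 5% threshold, so Nadia is a related party to Larkspur Textiles S.p.A.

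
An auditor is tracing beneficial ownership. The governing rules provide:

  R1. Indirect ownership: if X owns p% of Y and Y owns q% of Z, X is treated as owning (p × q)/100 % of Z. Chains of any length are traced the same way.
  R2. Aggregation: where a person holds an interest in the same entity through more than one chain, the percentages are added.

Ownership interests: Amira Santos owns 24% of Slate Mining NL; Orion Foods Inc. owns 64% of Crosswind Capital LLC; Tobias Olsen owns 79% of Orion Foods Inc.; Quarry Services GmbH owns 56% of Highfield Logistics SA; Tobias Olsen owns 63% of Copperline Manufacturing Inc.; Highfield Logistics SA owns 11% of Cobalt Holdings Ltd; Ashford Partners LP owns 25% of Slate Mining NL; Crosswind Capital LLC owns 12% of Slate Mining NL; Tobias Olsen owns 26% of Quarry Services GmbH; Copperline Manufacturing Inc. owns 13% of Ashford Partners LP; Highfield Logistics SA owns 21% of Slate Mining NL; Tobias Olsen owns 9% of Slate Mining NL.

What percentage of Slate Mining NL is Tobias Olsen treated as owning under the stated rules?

20.1723%

Chain via Quarry Services GmbH → Highfield Logistics SA (R1): 26% × 56% × 21% = 3.0576% of Slate Mining NL.
Chain via Orion Foods Inc. → Crosswind Capital LLC (R1): 79% × 64% × 12% = 6.0672% of Slate Mining NL.
Chain via Copperline Manufacturing Inc. → Ashford Partners LP (R1): 63% × 13% × 25% = 2.0475% of Slate Mining NL.
Direct interest in Slate Mining NL: 9%.
Aggregating (R2): 3.0576% + 6.0672% + 2.0475% + 9% = 20.1723%.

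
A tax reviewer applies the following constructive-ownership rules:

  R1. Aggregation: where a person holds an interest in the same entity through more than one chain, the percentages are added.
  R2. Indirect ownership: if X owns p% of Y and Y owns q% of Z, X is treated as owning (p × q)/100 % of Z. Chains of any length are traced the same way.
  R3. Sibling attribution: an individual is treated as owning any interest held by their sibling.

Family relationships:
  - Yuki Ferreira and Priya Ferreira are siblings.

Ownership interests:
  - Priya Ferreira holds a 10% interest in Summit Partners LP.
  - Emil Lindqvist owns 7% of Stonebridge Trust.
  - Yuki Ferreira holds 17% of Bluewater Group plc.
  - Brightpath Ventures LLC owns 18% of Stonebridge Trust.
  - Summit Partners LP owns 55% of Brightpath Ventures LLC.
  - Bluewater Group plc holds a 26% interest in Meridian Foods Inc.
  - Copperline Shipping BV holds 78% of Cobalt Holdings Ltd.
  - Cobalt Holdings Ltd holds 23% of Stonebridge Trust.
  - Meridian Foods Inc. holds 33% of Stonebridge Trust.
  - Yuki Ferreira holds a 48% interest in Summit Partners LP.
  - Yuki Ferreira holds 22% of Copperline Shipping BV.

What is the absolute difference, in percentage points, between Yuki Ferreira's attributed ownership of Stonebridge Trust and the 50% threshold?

By sibling attribution (R3), Yuki Ferreira is treated as also owning Priya Ferreira's interest in Summit Partners LP, giving 48% + 10% = 58%.
Chain via Bluewater Group plc → Meridian Foods Inc. (R2): 17% × 26% × 33% = 1.4586% of Stonebridge Trust.
Chain via Summit Partners LP → Brightpath Ventures LLC (R2): 58% × 55% × 18% = 5.742% of Stonebridge Trust.
Chain via Copperline Shipping BV → Cobalt Holdings Ltd (R2): 22% × 78% × 23% = 3.9468% of Stonebridge Trust.
Aggregating (R1): 1.4586% + 5.742% + 3.9468% = 11.1474%.
11.1474% falls short of the 50% threshold by 38.8526 percentage points.

38.8526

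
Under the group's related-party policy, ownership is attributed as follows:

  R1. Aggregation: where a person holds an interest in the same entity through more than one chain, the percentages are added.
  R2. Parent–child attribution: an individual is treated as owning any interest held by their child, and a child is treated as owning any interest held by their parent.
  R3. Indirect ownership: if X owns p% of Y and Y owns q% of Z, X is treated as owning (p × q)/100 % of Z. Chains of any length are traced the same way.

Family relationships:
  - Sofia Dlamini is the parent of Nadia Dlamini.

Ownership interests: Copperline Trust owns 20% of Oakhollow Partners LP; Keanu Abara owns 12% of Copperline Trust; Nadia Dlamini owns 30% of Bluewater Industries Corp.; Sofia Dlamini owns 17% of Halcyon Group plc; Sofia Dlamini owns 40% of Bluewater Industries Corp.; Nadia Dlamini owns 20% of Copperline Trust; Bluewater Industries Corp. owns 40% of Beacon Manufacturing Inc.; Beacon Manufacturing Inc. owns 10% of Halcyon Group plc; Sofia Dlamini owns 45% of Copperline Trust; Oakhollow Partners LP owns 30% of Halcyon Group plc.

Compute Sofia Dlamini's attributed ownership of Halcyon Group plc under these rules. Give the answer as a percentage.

By parent–child attribution (R2), Sofia Dlamini is treated as also owning Nadia Dlamini's interest in Bluewater Industries Corp, giving 40% + 30% = 70%.
By parent–child attribution (R2), Sofia Dlamini is treated as also owning Nadia Dlamini's interest in Copperline Trust, giving 45% + 20% = 65%.
Chain via Bluewater Industries Corp. → Beacon Manufacturing Inc. (R3): 70% × 40% × 10% = 2.8% of Halcyon Group plc.
Chain via Copperline Trust → Oakhollow Partners LP (R3): 65% × 20% × 30% = 3.9% of Halcyon Group plc.
Direct interest in Halcyon Group plc: 17%.
Aggregating (R1): 2.8% + 3.9% + 17% = 23.7%.

23.7%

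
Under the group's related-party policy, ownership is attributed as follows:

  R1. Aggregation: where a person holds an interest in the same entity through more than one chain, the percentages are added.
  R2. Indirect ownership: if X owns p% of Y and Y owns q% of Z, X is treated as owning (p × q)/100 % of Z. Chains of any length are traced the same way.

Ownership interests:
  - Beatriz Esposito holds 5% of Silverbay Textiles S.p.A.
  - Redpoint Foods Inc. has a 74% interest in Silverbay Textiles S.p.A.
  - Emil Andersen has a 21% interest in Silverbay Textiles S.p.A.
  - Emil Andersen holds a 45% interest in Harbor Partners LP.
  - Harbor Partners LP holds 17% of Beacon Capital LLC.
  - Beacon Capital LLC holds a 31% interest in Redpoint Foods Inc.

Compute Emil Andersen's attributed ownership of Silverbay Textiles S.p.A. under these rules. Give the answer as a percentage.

Chain via Harbor Partners LP → Beacon Capital LLC → Redpoint Foods Inc. (R2): 45% × 17% × 31% × 74% = 1.75491% of Silverbay Textiles S.p.A.
Direct interest in Silverbay Textiles S.p.A: 21%.
Aggregating (R1): 1.75491% + 21% = 22.75491%.

22.75491%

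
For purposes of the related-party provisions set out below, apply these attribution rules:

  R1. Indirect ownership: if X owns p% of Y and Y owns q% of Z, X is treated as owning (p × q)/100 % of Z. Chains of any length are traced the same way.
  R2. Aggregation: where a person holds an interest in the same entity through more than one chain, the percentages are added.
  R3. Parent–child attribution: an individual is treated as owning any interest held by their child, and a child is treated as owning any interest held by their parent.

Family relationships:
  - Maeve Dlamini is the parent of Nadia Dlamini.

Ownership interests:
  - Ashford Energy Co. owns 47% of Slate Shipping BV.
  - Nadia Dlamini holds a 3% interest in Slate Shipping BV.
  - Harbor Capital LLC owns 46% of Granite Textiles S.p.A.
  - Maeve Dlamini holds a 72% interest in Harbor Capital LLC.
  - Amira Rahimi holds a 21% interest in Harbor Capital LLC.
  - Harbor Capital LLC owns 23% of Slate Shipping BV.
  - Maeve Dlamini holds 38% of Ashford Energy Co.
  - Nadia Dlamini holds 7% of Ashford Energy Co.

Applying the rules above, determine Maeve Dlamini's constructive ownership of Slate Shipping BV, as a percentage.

By parent–child attribution (R3), Maeve Dlamini is treated as also owning Nadia Dlamini's interest in Ashford Energy Co, giving 38% + 7% = 45%.
By parent–child attribution (R3), Maeve Dlamini is treated as owning Nadia Dlamini's 3% interest in Slate Shipping BV.
Chain via Ashford Energy Co. (R1): 45% × 47% = 21.15% of Slate Shipping BV.
Chain via Harbor Capital LLC (R1): 72% × 23% = 16.56% of Slate Shipping BV.
Direct interest in Slate Shipping BV: 3%.
Aggregating (R2): 21.15% + 16.56% + 3% = 40.71%.

40.71%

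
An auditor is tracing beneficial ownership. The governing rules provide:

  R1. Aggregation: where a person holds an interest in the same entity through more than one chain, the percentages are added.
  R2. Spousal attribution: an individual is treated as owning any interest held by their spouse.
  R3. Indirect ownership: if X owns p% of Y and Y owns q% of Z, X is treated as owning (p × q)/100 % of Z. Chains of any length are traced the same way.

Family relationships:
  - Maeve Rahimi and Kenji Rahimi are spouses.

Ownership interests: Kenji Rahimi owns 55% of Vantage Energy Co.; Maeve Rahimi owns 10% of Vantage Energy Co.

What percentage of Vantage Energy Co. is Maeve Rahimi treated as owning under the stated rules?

By spousal attribution (R2), Maeve Rahimi is treated as also owning Kenji Rahimi's interest in Vantage Energy Co, giving 10% + 55% = 65%.
Direct interest in Vantage Energy Co: 65%.

65%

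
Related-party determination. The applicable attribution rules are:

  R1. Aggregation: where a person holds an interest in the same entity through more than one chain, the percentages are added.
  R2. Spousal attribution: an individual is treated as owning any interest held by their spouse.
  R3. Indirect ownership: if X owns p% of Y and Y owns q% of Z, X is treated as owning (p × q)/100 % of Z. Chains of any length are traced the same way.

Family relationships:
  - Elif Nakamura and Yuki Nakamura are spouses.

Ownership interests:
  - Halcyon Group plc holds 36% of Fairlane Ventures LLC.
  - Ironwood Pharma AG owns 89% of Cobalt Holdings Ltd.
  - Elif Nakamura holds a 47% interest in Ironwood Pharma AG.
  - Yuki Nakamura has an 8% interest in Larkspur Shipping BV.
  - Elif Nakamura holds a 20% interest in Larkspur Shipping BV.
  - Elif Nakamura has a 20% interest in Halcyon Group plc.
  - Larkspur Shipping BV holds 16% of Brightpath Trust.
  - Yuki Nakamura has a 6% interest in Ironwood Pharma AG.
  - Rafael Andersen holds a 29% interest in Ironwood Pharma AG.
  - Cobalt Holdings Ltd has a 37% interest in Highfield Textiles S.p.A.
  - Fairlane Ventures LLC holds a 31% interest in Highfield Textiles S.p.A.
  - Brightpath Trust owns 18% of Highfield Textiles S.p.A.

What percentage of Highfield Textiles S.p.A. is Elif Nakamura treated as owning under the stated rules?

20.4913%

By spousal attribution (R2), Elif Nakamura is treated as also owning Yuki Nakamura's interest in Larkspur Shipping BV, giving 20% + 8% = 28%.
By spousal attribution (R2), Elif Nakamura is treated as also owning Yuki Nakamura's interest in Ironwood Pharma AG, giving 47% + 6% = 53%.
Chain via Halcyon Group plc → Fairlane Ventures LLC (R3): 20% × 36% × 31% = 2.232% of Highfield Textiles S.p.A.
Chain via Larkspur Shipping BV → Brightpath Trust (R3): 28% × 16% × 18% = 0.8064% of Highfield Textiles S.p.A.
Chain via Ironwood Pharma AG → Cobalt Holdings Ltd (R3): 53% × 89% × 37% = 17.4529% of Highfield Textiles S.p.A.
Aggregating (R1): 2.232% + 0.8064% + 17.4529% = 20.4913%.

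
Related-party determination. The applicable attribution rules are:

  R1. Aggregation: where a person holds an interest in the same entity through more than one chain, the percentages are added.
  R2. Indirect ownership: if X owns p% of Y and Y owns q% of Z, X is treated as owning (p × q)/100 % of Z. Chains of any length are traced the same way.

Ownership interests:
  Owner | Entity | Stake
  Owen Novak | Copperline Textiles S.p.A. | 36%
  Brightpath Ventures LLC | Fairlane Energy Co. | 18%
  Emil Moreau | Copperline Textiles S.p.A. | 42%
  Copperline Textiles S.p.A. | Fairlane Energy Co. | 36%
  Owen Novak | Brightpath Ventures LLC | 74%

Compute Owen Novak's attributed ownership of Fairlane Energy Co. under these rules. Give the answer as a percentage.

Chain via Brightpath Ventures LLC (R2): 74% × 18% = 13.32% of Fairlane Energy Co.
Chain via Copperline Textiles S.p.A. (R2): 36% × 36% = 12.96% of Fairlane Energy Co.
Aggregating (R1): 13.32% + 12.96% = 26.28%.

26.28%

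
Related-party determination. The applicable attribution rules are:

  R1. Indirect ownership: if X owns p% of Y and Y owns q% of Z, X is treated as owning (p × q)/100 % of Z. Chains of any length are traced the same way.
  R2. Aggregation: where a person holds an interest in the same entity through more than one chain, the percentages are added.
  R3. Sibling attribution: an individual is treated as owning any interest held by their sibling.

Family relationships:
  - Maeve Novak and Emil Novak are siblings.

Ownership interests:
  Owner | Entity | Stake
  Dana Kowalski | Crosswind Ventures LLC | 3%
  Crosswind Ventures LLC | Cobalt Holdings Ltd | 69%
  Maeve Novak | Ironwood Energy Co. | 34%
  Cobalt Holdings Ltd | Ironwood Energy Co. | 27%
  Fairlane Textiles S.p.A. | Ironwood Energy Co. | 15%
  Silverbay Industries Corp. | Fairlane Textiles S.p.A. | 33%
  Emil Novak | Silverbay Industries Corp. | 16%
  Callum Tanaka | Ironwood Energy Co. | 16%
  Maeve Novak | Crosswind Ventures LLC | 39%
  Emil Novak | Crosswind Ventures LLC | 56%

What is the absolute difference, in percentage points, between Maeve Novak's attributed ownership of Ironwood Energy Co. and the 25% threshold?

By sibling attribution (R3), Maeve Novak is treated as also owning Emil Novak's interest in Crosswind Ventures LLC, giving 39% + 56% = 95%.
By sibling attribution (R3), Maeve Novak is treated as owning Emil Novak's 16% interest in Silverbay Industries Corp.
Chain via Crosswind Ventures LLC → Cobalt Holdings Ltd (R1): 95% × 69% × 27% = 17.6985% of Ironwood Energy Co.
Direct interest in Ironwood Energy Co: 34%.
Chain via Silverbay Industries Corp. → Fairlane Textiles S.p.A. (R1): 16% × 33% × 15% = 0.792% of Ironwood Energy Co.
Aggregating (R2): 17.6985% + 34% + 0.792% = 52.4905%.
52.4905% exceeds the 25% threshold by 27.4905 percentage points.

27.4905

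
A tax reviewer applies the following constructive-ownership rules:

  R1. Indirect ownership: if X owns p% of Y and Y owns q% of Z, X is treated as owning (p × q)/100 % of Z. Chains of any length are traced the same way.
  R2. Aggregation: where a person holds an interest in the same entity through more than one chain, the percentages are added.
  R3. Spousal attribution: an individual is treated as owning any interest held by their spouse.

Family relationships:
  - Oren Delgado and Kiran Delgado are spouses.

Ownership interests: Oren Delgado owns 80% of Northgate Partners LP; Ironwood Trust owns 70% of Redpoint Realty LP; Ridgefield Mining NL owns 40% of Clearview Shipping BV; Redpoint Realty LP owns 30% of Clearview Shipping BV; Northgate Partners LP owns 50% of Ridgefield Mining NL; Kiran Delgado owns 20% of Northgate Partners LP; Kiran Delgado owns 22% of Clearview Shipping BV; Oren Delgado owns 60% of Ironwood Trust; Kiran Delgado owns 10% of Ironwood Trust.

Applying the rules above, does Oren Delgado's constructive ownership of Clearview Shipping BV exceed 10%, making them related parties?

Yes

By spousal attribution (R3), Oren Delgado is treated as also owning Kiran Delgado's interest in Ironwood Trust, giving 60% + 10% = 70%.
By spousal attribution (R3), Oren Delgado is treated as also owning Kiran Delgado's interest in Northgate Partners LP, giving 80% + 20% = 100%.
By spousal attribution (R3), Oren Delgado is treated as owning Kiran Delgado's 22% interest in Clearview Shipping BV.
Chain via Ironwood Trust → Redpoint Realty LP (R1): 70% × 70% × 30% = 14.7% of Clearview Shipping BV.
Chain via Northgate Partners LP → Ridgefield Mining NL (R1): 100% × 50% × 40% = 20% of Clearview Shipping BV.
Direct interest in Clearview Shipping BV: 22%.
Aggregating (R2): 14.7% + 20% + 22% = 56.7%.
56.7% exceeds the 10% threshold, so Oren is a related party to Clearview Shipping BV.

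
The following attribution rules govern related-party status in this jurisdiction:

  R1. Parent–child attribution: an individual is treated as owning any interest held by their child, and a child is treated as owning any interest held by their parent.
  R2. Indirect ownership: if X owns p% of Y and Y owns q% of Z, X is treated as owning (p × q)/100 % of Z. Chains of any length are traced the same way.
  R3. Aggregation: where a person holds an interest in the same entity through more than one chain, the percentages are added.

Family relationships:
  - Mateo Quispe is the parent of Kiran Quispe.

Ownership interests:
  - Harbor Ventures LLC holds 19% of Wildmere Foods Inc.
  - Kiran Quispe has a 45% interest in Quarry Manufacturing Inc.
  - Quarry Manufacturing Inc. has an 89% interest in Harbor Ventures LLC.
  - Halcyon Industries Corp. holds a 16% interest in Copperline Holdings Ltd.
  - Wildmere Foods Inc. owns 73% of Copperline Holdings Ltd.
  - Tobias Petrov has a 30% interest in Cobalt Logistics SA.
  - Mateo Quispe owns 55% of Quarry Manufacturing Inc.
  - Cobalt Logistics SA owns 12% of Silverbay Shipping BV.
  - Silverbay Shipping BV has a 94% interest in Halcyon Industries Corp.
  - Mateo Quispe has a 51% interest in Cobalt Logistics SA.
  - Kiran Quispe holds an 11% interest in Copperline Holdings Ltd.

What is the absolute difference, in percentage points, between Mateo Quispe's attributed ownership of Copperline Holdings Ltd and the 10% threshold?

By parent–child attribution (R1), Mateo Quispe is treated as also owning Kiran Quispe's interest in Quarry Manufacturing Inc, giving 55% + 45% = 100%.
By parent–child attribution (R1), Mateo Quispe is treated as owning Kiran Quispe's 11% interest in Copperline Holdings Ltd.
Chain via Quarry Manufacturing Inc. → Harbor Ventures LLC → Wildmere Foods Inc. (R2): 100% × 89% × 19% × 73% = 12.3443% of Copperline Holdings Ltd.
Chain via Cobalt Logistics SA → Silverbay Shipping BV → Halcyon Industries Corp. (R2): 51% × 12% × 94% × 16% = 0.920448% of Copperline Holdings Ltd.
Direct interest in Copperline Holdings Ltd: 11%.
Aggregating (R3): 12.3443% + 0.920448% + 11% = 24.264748%.
24.264748% exceeds the 10% threshold by 14.264748 percentage points.

14.264748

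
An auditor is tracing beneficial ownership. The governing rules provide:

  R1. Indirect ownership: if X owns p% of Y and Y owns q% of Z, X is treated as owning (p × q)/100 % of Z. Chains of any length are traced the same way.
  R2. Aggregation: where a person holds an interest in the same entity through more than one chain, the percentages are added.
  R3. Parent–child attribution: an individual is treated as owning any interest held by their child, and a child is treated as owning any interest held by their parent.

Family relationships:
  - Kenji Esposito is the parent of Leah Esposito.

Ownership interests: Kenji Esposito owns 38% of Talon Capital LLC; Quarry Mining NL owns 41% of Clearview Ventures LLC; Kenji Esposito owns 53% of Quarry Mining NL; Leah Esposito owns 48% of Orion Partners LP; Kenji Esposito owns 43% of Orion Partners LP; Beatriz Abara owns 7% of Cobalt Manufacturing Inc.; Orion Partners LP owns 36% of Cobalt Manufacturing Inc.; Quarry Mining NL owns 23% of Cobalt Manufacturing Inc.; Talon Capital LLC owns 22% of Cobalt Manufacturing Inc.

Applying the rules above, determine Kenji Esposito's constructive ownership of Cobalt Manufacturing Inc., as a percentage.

By parent–child attribution (R3), Kenji Esposito is treated as also owning Leah Esposito's interest in Orion Partners LP, giving 43% + 48% = 91%.
Chain via Talon Capital LLC (R1): 38% × 22% = 8.36% of Cobalt Manufacturing Inc.
Chain via Orion Partners LP (R1): 91% × 36% = 32.76% of Cobalt Manufacturing Inc.
Chain via Quarry Mining NL (R1): 53% × 23% = 12.19% of Cobalt Manufacturing Inc.
Aggregating (R2): 8.36% + 32.76% + 12.19% = 53.31%.

53.31%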